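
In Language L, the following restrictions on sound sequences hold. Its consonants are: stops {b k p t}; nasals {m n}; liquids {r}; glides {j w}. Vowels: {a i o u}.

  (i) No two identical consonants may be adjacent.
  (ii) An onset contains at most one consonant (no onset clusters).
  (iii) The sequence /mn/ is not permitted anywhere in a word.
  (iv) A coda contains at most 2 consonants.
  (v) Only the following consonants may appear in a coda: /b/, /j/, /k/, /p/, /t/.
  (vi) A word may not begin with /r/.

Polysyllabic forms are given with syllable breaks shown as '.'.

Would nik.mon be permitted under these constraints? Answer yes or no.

no

nik.mon — violates constraint (v): syllable 2 coda contains /n/, which is not a licensed coda consonant → not permitted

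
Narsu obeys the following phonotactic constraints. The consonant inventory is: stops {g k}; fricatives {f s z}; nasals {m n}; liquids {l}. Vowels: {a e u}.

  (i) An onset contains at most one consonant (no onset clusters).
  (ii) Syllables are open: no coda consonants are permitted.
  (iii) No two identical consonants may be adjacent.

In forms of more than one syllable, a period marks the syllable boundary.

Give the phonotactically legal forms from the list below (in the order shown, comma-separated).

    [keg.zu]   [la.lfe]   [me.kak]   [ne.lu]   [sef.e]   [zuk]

[keg.zu] — violates constraint (ii): syllable 1 coda /g/ has 1 consonant (> 0) → phonotactically illegal
[la.lfe] — violates constraint (i): syllable 2 onset /lf/ has 2 consonants (> 1) → phonotactically illegal
[me.kak] — violates constraint (ii): syllable 2 coda /k/ has 1 consonant (> 0) → phonotactically illegal
[ne.lu] — σ1 onset /n/, coda /∅/ ok; σ2 onset /l/, coda /∅/ ok → phonotactically legal
[sef.e] — violates constraint (ii): syllable 1 coda /f/ has 1 consonant (> 0) → phonotactically illegal
[zuk] — violates constraint (ii): syllable 1 coda /k/ has 1 consonant (> 0) → phonotactically illegal

[ne.lu]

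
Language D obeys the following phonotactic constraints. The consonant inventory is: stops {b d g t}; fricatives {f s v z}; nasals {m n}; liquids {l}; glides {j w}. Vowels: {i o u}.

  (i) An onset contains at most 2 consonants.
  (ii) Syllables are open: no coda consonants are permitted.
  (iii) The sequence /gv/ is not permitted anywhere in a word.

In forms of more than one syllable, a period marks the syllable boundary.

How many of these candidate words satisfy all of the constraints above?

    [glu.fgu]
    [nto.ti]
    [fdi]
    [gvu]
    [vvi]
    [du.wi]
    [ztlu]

[glu.fgu] — σ1 onset /gl/ (2C), coda /∅/ ok; σ2 onset /fg/ (2C), coda /∅/ ok → licit
[nto.ti] — σ1 onset /nt/ (2C), coda /∅/ ok; σ2 onset /t/, coda /∅/ ok → licit
[fdi] — σ1 onset /fd/ (2C), coda /∅/ ok → licit
[gvu] — violates constraint (iii): contains banned sequence /gv/ → illicit
[vvi] — σ1 onset /vv/ (2C), coda /∅/ ok → licit
[du.wi] — σ1 onset /d/, coda /∅/ ok; σ2 onset /w/, coda /∅/ ok → licit
[ztlu] — violates constraint (i): syllable 1 onset /ztl/ has 3 consonants (> 2) → illicit
Licit: [glu.fgu], [nto.ti], [fdi], [vvi], [du.wi] → 5.

5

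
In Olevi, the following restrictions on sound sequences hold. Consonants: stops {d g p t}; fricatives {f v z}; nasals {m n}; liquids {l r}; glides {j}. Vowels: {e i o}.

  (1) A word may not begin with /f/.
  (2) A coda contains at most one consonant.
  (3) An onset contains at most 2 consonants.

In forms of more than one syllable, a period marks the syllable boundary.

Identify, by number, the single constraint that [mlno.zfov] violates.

[mlno.zfov]: syllable 1 onset /mln/ has 3 consonants (> 2).
This is a violation of constraint 3: "An onset contains at most 2 consonants."
The remaining constraints (1, 2) are satisfied.

3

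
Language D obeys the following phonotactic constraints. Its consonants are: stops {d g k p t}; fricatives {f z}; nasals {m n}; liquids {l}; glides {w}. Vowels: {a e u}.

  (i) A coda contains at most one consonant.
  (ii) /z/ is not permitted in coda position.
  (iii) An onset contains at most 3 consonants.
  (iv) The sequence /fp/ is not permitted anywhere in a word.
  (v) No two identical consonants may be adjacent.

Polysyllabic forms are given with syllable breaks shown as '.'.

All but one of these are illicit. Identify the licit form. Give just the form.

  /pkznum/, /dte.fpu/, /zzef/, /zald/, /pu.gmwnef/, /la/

/la/

/pkznum/ — violates constraint (iii): syllable 1 onset /pkzn/ has 4 consonants (> 3) → illicit
/dte.fpu/ — violates constraint (iv): contains banned sequence /fp/ → illicit
/zzef/ — violates constraint (v): adjacent identical consonants /zz/ → illicit
/zald/ — violates constraint (i): syllable 1 coda /ld/ has 2 consonants (> 1) → illicit
/pu.gmwnef/ — violates constraint (iii): syllable 2 onset /gmwn/ has 4 consonants (> 3) → illicit
/la/ — σ1 onset /l/, coda /∅/ ok → licit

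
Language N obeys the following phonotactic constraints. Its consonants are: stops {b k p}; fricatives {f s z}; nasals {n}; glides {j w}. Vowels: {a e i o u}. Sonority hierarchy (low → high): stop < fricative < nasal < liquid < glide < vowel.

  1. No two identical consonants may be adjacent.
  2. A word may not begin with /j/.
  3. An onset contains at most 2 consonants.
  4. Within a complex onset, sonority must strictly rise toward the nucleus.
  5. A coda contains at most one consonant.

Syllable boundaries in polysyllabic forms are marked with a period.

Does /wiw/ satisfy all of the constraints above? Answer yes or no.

yes

/wiw/ — σ1 onset /w/, coda /w/ ok → licit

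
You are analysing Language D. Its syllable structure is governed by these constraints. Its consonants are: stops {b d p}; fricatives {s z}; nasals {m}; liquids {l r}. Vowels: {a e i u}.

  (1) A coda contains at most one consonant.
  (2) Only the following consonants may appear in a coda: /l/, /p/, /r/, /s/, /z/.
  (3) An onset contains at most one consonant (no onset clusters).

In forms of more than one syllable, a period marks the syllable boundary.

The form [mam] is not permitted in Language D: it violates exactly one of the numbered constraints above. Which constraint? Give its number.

2

[mam]: syllable 1 coda contains /m/, which is not a licensed coda consonant.
This is a violation of constraint 2: "Only the following consonants may appear in a coda: /l/, /p/, /r/, /s/, /z/."
The remaining constraints (1, 3) are satisfied.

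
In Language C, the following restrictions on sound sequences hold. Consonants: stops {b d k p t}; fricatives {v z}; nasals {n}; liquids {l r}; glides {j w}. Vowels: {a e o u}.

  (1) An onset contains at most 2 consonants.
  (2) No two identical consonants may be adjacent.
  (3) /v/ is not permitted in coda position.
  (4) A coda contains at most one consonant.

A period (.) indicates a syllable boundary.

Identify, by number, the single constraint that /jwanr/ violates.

/jwanr/: syllable 1 coda /nr/ has 2 consonants (> 1).
This is a violation of constraint 4: "A coda contains at most one consonant."
The remaining constraints (1, 2, 3) are satisfied.

4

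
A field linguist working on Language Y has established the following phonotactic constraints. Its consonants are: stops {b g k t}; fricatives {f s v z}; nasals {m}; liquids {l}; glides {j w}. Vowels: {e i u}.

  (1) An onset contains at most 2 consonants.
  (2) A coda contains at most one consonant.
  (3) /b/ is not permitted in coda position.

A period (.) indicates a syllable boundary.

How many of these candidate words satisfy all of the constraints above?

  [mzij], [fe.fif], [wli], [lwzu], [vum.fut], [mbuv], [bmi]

[mzij] — σ1 onset /mz/ (2C), coda /j/ ok → permitted
[fe.fif] — σ1 onset /f/, coda /∅/ ok; σ2 onset /f/, coda /f/ ok → permitted
[wli] — σ1 onset /wl/ (2C), coda /∅/ ok → permitted
[lwzu] — violates constraint 1: syllable 1 onset /lwz/ has 3 consonants (> 2) → not permitted
[vum.fut] — σ1 onset /v/, coda /m/ ok; σ2 onset /f/, coda /t/ ok → permitted
[mbuv] — σ1 onset /mb/ (2C), coda /v/ ok → permitted
[bmi] — σ1 onset /bm/ (2C), coda /∅/ ok → permitted
Permitted: [mzij], [fe.fif], [wli], [vum.fut], [mbuv], [bmi] → 6.

6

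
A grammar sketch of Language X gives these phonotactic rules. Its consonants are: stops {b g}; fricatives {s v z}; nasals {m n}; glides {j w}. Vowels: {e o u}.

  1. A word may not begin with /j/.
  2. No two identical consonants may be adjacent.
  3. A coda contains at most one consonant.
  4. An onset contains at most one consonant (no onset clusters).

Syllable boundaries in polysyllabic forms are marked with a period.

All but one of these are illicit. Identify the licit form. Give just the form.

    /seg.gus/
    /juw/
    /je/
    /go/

/seg.gus/ — violates constraint 2: adjacent identical consonants /gg/ → illicit
/juw/ — violates constraint 1: word begins with /j/ → illicit
/je/ — violates constraint 1: word begins with /j/ → illicit
/go/ — σ1 onset /g/, coda /∅/ ok → licit

/go/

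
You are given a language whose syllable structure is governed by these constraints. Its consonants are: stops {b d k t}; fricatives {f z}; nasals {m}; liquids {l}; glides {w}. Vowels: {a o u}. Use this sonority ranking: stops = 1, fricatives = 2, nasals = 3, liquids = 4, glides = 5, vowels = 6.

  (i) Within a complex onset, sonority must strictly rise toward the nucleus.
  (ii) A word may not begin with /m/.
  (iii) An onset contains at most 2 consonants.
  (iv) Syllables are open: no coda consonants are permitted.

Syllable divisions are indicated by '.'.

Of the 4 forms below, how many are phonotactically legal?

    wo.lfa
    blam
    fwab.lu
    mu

0

wo.lfa — violates constraint (i): syllable 2 onset /lf/: /l/ (liquid, 4) → /f/ (fricative, 2) does not rise → phonotactically illegal
blam — violates constraint (iv): syllable 1 coda /m/ has 1 consonant (> 0) → phonotactically illegal
fwab.lu — violates constraint (iv): syllable 1 coda /b/ has 1 consonant (> 0) → phonotactically illegal
mu — violates constraint (ii): word begins with /m/ → phonotactically illegal
No form is phonotactically legal → 0.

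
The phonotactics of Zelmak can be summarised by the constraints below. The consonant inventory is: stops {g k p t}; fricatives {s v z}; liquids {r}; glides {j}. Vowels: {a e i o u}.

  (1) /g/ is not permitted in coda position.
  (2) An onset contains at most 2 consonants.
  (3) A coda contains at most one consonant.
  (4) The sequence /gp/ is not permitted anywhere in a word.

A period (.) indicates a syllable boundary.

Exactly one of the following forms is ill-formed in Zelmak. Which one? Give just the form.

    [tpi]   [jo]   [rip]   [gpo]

[tpi] — σ1 onset /tp/ (2C), coda /∅/ ok → well-formed
[jo] — σ1 onset /j/, coda /∅/ ok → well-formed
[rip] — σ1 onset /r/, coda /p/ ok → well-formed
[gpo] — violates constraint 4: contains banned sequence /gp/ → ill-formed

[gpo]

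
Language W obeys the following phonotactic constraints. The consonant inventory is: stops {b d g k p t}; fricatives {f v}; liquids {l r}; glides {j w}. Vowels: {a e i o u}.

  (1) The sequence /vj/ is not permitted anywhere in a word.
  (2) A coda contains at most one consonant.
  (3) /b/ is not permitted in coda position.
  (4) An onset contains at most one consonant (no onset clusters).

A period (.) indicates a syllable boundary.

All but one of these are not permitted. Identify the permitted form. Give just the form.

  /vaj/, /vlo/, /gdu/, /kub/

/vaj/ — σ1 onset /v/, coda /j/ ok → permitted
/vlo/ — violates constraint 4: syllable 1 onset /vl/ has 2 consonants (> 1) → not permitted
/gdu/ — violates constraint 4: syllable 1 onset /gd/ has 2 consonants (> 1) → not permitted
/kub/ — violates constraint 3: syllable 1 coda contains /b/ → not permitted

/vaj/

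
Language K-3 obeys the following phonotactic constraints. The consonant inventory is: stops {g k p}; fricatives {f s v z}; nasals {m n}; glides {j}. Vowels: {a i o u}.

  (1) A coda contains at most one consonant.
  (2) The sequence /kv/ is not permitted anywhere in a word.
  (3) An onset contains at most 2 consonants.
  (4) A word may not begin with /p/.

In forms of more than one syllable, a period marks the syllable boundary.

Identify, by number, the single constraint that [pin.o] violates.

4

[pin.o]: word begins with /p/.
This is a violation of constraint 4: "A word may not begin with /p/."
The remaining constraints (1, 2, 3) are satisfied.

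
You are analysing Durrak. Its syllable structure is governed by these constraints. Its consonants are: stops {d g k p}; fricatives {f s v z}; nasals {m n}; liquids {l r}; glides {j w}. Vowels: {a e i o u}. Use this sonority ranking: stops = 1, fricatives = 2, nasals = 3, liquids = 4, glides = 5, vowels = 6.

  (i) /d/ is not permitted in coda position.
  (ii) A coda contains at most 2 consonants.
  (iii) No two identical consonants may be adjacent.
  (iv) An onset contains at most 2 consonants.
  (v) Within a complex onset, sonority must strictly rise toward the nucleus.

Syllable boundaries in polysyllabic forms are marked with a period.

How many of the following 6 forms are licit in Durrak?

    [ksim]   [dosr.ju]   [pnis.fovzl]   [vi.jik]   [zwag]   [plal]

[ksim] — σ1 onset /ks/ (1→2 rises), coda /m/ ok → licit
[dosr.ju] — σ1 onset /d/, coda /sr/ (2C) ok; σ2 onset /j/, coda /∅/ ok → licit
[pnis.fovzl] — violates constraint (ii): syllable 2 coda /vzl/ has 3 consonants (> 2) → illicit
[vi.jik] — σ1 onset /v/, coda /∅/ ok; σ2 onset /j/, coda /k/ ok → licit
[zwag] — σ1 onset /zw/ (2→5 rises), coda /g/ ok → licit
[plal] — σ1 onset /pl/ (1→4 rises), coda /l/ ok → licit
Licit: [ksim], [dosr.ju], [vi.jik], [zwag], [plal] → 5.

5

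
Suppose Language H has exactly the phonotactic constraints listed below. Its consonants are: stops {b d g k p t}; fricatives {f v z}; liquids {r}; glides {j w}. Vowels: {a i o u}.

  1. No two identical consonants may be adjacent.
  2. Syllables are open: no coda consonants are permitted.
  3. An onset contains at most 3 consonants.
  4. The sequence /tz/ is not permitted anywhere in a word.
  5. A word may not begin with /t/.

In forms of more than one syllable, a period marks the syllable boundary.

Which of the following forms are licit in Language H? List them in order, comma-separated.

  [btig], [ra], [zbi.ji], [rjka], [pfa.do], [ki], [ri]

[ra], [zbi.ji], [rjka], [pfa.do], [ki], [ri]

[btig] — violates constraint 2: syllable 1 coda /g/ has 1 consonant (> 0) → illicit
[ra] — σ1 onset /r/, coda /∅/ ok → licit
[zbi.ji] — σ1 onset /zb/ (2C), coda /∅/ ok; σ2 onset /j/, coda /∅/ ok → licit
[rjka] — σ1 onset /rjk/ (3C), coda /∅/ ok → licit
[pfa.do] — σ1 onset /pf/ (2C), coda /∅/ ok; σ2 onset /d/, coda /∅/ ok → licit
[ki] — σ1 onset /k/, coda /∅/ ok → licit
[ri] — σ1 onset /r/, coda /∅/ ok → licit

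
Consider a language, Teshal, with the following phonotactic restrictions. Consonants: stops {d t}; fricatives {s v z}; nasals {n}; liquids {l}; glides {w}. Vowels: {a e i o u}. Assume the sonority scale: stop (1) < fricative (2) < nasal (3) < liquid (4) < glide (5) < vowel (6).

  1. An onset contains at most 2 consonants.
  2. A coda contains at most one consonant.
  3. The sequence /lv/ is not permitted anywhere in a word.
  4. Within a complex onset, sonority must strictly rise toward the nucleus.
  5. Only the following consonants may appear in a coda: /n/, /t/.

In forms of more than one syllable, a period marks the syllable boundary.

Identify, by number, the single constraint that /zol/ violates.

5

/zol/: syllable 1 coda contains /l/, which is not a licensed coda consonant.
This is a violation of constraint 5: "Only the following consonants may appear in a coda: /n/, /t/."
The remaining constraints (1, 2, 3, 4) are satisfied.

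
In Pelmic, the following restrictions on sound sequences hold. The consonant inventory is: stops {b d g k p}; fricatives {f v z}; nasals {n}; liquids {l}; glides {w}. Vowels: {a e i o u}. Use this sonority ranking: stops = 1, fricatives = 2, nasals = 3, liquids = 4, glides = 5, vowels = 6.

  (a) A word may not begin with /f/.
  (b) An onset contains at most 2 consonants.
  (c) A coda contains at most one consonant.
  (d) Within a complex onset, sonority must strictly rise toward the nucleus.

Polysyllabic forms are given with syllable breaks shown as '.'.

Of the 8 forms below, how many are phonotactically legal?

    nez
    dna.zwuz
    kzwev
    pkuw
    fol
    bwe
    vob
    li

nez — σ1 onset /n/, coda /z/ ok → phonotactically legal
dna.zwuz — σ1 onset /dn/ (1→3 rises), coda /∅/ ok; σ2 onset /zw/ (2→5 rises), coda /z/ ok → phonotactically legal
kzwev — violates constraint (b): syllable 1 onset /kzw/ has 3 consonants (> 2) → phonotactically illegal
pkuw — violates constraint (d): syllable 1 onset /pk/: /p/ (stop, 1) → /k/ (stop, 1) does not rise → phonotactically illegal
fol — violates constraint (a): word begins with /f/ → phonotactically illegal
bwe — σ1 onset /bw/ (1→5 rises), coda /∅/ ok → phonotactically legal
vob — σ1 onset /v/, coda /b/ ok → phonotactically legal
li — σ1 onset /l/, coda /∅/ ok → phonotactically legal
Phonotactically legal: nez, dna.zwuz, bwe, vob, li → 5.

5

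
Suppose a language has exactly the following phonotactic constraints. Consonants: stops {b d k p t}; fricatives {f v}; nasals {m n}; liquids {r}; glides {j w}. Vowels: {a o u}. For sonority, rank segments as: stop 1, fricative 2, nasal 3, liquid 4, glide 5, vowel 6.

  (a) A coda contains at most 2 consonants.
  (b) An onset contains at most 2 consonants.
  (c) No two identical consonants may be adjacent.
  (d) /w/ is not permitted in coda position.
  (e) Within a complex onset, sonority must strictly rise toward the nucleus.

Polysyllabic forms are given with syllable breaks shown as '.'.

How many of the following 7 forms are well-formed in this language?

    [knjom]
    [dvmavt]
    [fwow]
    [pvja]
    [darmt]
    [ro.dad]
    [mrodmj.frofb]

[knjom] — violates constraint (b): syllable 1 onset /knj/ has 3 consonants (> 2) → ill-formed
[dvmavt] — violates constraint (b): syllable 1 onset /dvm/ has 3 consonants (> 2) → ill-formed
[fwow] — violates constraint (d): syllable 1 coda contains /w/ → ill-formed
[pvja] — violates constraint (b): syllable 1 onset /pvj/ has 3 consonants (> 2) → ill-formed
[darmt] — violates constraint (a): syllable 1 coda /rmt/ has 3 consonants (> 2) → ill-formed
[ro.dad] — σ1 onset /r/, coda /∅/ ok; σ2 onset /d/, coda /d/ ok → well-formed
[mrodmj.frofb] — violates constraint (a): syllable 1 coda /dmj/ has 3 consonants (> 2) → ill-formed
Well-formed: [ro.dad] → 1.

1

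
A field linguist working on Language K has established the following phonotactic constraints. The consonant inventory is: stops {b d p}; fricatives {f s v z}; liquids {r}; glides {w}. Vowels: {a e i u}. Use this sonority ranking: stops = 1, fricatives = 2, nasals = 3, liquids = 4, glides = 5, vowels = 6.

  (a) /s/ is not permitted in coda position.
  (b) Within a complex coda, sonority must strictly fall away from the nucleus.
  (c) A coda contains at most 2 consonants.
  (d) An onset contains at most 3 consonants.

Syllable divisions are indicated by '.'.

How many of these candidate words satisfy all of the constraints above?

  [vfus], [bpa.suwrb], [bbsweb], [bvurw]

0

[vfus] — violates constraint (a): syllable 1 coda contains /s/ → illicit
[bpa.suwrb] — violates constraint (c): syllable 2 coda /wrb/ has 3 consonants (> 2) → illicit
[bbsweb] — violates constraint (d): syllable 1 onset /bbsw/ has 4 consonants (> 3) → illicit
[bvurw] — violates constraint (b): syllable 1 coda /rw/: /r/ (liquid, 4) → /w/ (glide, 5) does not fall → illicit
No form is licit → 0.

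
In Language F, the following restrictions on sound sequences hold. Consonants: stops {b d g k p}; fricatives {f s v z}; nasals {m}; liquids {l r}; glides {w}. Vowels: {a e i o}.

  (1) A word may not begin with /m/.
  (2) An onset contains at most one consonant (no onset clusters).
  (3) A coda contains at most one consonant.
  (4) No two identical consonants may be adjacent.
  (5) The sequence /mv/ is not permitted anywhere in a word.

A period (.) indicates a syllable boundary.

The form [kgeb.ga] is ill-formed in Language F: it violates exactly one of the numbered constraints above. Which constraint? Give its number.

2

[kgeb.ga]: syllable 1 onset /kg/ has 2 consonants (> 1).
This is a violation of constraint 2: "An onset contains at most one consonant (no onset clusters)."
The remaining constraints (1, 3, 4, 5) are satisfied.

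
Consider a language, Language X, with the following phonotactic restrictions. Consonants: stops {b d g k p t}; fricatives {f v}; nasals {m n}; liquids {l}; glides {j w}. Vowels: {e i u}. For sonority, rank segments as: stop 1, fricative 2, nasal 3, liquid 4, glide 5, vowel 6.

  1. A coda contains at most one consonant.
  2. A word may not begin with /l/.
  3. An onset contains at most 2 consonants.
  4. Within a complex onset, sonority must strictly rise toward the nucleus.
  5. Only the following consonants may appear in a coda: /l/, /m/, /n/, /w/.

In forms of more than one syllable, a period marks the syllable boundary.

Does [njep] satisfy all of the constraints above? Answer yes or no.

no

[njep] — violates constraint 5: syllable 1 coda contains /p/, which is not a licensed coda consonant → illicit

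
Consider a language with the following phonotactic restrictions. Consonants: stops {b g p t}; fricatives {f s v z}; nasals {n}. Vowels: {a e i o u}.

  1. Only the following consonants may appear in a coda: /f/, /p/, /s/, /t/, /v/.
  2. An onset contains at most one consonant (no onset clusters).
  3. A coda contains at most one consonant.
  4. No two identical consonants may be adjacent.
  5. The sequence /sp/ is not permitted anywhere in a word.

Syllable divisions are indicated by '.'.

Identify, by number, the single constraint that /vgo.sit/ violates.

2

/vgo.sit/: syllable 1 onset /vg/ has 2 consonants (> 1).
This is a violation of constraint 2: "An onset contains at most one consonant (no onset clusters)."
The remaining constraints (1, 3, 4, 5) are satisfied.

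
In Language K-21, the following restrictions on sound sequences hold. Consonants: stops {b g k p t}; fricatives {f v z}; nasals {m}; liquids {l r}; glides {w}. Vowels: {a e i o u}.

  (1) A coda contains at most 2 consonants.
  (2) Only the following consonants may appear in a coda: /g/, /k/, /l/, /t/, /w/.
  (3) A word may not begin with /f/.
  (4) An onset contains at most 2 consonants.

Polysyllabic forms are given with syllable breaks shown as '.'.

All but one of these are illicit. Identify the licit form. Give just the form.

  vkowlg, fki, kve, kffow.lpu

vkowlg — violates constraint 1: syllable 1 coda /wlg/ has 3 consonants (> 2) → illicit
fki — violates constraint 3: word begins with /f/ → illicit
kve — σ1 onset /kv/ (2C), coda /∅/ ok → licit
kffow.lpu — violates constraint 4: syllable 1 onset /kff/ has 3 consonants (> 2) → illicit

kve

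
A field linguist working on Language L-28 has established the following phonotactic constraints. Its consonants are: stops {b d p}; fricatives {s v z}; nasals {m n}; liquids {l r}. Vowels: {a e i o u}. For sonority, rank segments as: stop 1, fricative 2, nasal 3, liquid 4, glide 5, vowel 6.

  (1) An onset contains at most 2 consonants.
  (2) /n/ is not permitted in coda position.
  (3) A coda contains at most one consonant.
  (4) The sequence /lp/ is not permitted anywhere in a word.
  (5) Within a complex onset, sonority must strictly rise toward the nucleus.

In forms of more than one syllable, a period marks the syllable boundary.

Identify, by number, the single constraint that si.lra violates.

si.lra: syllable 2 onset /lr/: /l/ (liquid, 4) → /r/ (liquid, 4) does not rise.
This is a violation of constraint 5: "Within a complex onset, sonority must strictly rise toward the nucleus."
The remaining constraints (1, 2, 3, 4) are satisfied.

5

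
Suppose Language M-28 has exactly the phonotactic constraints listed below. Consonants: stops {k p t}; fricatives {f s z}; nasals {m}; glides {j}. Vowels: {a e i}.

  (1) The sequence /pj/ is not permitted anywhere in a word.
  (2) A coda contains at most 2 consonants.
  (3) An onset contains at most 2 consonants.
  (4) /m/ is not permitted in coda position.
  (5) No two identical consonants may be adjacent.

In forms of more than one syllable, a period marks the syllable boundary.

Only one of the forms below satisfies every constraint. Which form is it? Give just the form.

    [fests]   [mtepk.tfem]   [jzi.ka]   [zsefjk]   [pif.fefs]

[jzi.ka]

[fests] — violates constraint 2: syllable 1 coda /sts/ has 3 consonants (> 2) → ill-formed
[mtepk.tfem] — violates constraint 4: syllable 2 coda contains /m/ → ill-formed
[jzi.ka] — σ1 onset /jz/ (2C), coda /∅/ ok; σ2 onset /k/, coda /∅/ ok → well-formed
[zsefjk] — violates constraint 2: syllable 1 coda /fjk/ has 3 consonants (> 2) → ill-formed
[pif.fefs] — violates constraint 5: adjacent identical consonants /ff/ → ill-formed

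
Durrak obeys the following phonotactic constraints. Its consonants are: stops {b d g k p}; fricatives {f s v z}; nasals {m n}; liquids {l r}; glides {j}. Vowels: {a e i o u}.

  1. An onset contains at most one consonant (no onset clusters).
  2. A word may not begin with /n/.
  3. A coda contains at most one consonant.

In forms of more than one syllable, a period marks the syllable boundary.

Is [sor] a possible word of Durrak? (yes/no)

yes

[sor] — σ1 onset /s/, coda /r/ ok → licit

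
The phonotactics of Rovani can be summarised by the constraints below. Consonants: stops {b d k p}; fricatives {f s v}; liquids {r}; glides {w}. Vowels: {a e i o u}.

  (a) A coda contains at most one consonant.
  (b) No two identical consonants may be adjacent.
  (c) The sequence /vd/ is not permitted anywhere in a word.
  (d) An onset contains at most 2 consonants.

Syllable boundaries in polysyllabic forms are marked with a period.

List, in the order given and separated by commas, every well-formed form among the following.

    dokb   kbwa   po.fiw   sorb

po.fiw

dokb — violates constraint (a): syllable 1 coda /kb/ has 2 consonants (> 1) → ill-formed
kbwa — violates constraint (d): syllable 1 onset /kbw/ has 3 consonants (> 2) → ill-formed
po.fiw — σ1 onset /p/, coda /∅/ ok; σ2 onset /f/, coda /w/ ok → well-formed
sorb — violates constraint (a): syllable 1 coda /rb/ has 2 consonants (> 1) → ill-formed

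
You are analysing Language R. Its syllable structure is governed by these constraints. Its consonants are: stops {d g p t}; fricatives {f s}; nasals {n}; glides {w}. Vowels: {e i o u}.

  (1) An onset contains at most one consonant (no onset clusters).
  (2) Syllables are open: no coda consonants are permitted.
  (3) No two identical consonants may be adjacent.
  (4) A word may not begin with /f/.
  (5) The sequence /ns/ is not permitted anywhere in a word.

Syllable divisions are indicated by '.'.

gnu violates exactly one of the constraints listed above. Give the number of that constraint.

1

gnu: syllable 1 onset /gn/ has 2 consonants (> 1).
This is a violation of constraint 1: "An onset contains at most one consonant (no onset clusters)."
The remaining constraints (2, 3, 4, 5) are satisfied.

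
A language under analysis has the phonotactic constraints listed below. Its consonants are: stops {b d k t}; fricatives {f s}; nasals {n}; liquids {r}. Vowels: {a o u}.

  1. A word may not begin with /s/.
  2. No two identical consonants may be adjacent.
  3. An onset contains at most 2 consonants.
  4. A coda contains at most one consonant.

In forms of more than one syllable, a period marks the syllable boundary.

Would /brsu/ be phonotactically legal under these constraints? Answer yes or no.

no

/brsu/ — violates constraint 3: syllable 1 onset /brs/ has 3 consonants (> 2) → phonotactically illegal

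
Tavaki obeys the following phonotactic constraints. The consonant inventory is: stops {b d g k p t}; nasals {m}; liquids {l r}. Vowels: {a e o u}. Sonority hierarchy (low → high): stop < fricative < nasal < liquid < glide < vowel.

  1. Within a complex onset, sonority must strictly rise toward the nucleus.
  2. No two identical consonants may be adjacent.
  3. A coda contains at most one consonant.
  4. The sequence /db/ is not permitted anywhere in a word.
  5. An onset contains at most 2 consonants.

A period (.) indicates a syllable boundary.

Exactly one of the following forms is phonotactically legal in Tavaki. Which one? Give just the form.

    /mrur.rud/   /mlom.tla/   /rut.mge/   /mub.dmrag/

/mlom.tla/

/mrur.rud/ — violates constraint 2: adjacent identical consonants /rr/ → phonotactically illegal
/mlom.tla/ — σ1 onset /ml/ (3→4 rises), coda /m/ ok; σ2 onset /tl/ (1→4 rises), coda /∅/ ok → phonotactically legal
/rut.mge/ — violates constraint 1: syllable 2 onset /mg/: /m/ (nasal, 3) → /g/ (stop, 1) does not rise → phonotactically illegal
/mub.dmrag/ — violates constraint 5: syllable 2 onset /dmr/ has 3 consonants (> 2) → phonotactically illegal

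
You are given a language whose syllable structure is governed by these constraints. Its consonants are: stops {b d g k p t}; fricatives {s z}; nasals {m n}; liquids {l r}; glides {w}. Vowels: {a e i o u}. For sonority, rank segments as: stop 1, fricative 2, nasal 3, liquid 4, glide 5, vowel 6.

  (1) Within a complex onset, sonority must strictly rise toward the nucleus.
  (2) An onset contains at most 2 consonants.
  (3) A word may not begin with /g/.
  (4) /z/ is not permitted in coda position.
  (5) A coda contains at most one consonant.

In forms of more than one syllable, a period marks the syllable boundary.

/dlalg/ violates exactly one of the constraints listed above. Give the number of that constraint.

/dlalg/: syllable 1 coda /lg/ has 2 consonants (> 1).
This is a violation of constraint 5: "A coda contains at most one consonant."
The remaining constraints (1, 2, 3, 4) are satisfied.

5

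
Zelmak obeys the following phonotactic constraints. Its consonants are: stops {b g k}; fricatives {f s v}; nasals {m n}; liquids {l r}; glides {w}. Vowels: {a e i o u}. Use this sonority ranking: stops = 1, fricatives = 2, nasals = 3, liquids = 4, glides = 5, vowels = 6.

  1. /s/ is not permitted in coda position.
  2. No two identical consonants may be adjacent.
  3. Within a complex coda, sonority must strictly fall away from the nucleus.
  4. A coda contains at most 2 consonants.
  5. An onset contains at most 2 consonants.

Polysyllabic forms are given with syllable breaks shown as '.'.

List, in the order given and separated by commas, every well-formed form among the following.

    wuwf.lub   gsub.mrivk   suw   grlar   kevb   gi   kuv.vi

wuwf.lub — σ1 onset /w/, coda /wf/ (5→2 falls) ok; σ2 onset /l/, coda /b/ ok → well-formed
gsub.mrivk — σ1 onset /gs/ (2C), coda /b/ ok; σ2 onset /mr/ (2C), coda /vk/ (2→1 falls) ok → well-formed
suw — σ1 onset /s/, coda /w/ ok → well-formed
grlar — violates constraint 5: syllable 1 onset /grl/ has 3 consonants (> 2) → ill-formed
kevb — σ1 onset /k/, coda /vb/ (2→1 falls) ok → well-formed
gi — σ1 onset /g/, coda /∅/ ok → well-formed
kuv.vi — violates constraint 2: adjacent identical consonants /vv/ → ill-formed

wuwf.lub, gsub.mrivk, suw, kevb, gi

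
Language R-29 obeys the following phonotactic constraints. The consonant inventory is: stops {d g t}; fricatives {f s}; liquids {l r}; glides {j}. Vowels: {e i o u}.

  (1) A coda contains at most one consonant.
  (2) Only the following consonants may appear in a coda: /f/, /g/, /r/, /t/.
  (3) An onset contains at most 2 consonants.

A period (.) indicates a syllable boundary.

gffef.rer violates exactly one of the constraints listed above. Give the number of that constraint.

3

gffef.rer: syllable 1 onset /gff/ has 3 consonants (> 2).
This is a violation of constraint 3: "An onset contains at most 2 consonants."
The remaining constraints (1, 2) are satisfied.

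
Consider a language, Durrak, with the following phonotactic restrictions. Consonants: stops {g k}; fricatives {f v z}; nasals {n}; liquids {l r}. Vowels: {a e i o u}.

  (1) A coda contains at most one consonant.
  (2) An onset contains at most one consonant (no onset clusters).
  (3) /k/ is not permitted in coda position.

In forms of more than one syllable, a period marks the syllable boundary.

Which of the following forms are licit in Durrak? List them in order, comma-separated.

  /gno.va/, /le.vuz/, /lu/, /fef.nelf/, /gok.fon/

/gno.va/ — violates constraint 2: syllable 1 onset /gn/ has 2 consonants (> 1) → illicit
/le.vuz/ — σ1 onset /l/, coda /∅/ ok; σ2 onset /v/, coda /z/ ok → licit
/lu/ — σ1 onset /l/, coda /∅/ ok → licit
/fef.nelf/ — violates constraint 1: syllable 2 coda /lf/ has 2 consonants (> 1) → illicit
/gok.fon/ — violates constraint 3: syllable 1 coda contains /k/ → illicit

/le.vuz/, /lu/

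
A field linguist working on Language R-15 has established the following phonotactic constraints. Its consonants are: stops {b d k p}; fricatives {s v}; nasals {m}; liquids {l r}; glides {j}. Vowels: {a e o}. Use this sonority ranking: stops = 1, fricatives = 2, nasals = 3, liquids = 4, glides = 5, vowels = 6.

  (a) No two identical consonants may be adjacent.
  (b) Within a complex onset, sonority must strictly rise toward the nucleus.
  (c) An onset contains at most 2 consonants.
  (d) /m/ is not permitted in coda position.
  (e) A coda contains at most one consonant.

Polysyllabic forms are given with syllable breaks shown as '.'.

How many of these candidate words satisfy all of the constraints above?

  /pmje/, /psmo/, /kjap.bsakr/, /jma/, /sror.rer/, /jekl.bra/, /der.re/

0

/pmje/ — violates constraint (c): syllable 1 onset /pmj/ has 3 consonants (> 2) → phonotactically illegal
/psmo/ — violates constraint (c): syllable 1 onset /psm/ has 3 consonants (> 2) → phonotactically illegal
/kjap.bsakr/ — violates constraint (e): syllable 2 coda /kr/ has 2 consonants (> 1) → phonotactically illegal
/jma/ — violates constraint (b): syllable 1 onset /jm/: /j/ (glide, 5) → /m/ (nasal, 3) does not rise → phonotactically illegal
/sror.rer/ — violates constraint (a): adjacent identical consonants /rr/ → phonotactically illegal
/jekl.bra/ — violates constraint (e): syllable 1 coda /kl/ has 2 consonants (> 1) → phonotactically illegal
/der.re/ — violates constraint (a): adjacent identical consonants /rr/ → phonotactically illegal
No form is phonotactically legal → 0.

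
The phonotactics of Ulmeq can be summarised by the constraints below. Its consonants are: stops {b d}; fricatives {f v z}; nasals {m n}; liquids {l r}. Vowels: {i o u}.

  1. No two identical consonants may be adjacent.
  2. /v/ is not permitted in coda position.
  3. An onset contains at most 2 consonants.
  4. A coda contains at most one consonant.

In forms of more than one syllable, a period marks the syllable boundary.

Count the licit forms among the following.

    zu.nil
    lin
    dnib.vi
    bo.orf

zu.nil — σ1 onset /z/, coda /∅/ ok; σ2 onset /n/, coda /l/ ok → licit
lin — σ1 onset /l/, coda /n/ ok → licit
dnib.vi — σ1 onset /dn/ (2C), coda /b/ ok; σ2 onset /v/, coda /∅/ ok → licit
bo.orf — violates constraint 4: syllable 2 coda /rf/ has 2 consonants (> 1) → illicit
Licit: zu.nil, lin, dnib.vi → 3.

3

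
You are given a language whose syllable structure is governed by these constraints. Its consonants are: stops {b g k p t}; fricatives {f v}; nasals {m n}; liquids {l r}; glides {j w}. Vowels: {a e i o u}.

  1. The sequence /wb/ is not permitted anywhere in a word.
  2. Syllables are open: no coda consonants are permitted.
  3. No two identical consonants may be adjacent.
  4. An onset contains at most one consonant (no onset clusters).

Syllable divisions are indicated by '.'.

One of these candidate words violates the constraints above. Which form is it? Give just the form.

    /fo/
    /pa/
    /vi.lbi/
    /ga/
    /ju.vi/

/vi.lbi/

/fo/ — σ1 onset /f/, coda /∅/ ok → licit
/pa/ — σ1 onset /p/, coda /∅/ ok → licit
/vi.lbi/ — violates constraint 4: syllable 2 onset /lb/ has 2 consonants (> 1) → illicit
/ga/ — σ1 onset /g/, coda /∅/ ok → licit
/ju.vi/ — σ1 onset /j/, coda /∅/ ok; σ2 onset /v/, coda /∅/ ok → licit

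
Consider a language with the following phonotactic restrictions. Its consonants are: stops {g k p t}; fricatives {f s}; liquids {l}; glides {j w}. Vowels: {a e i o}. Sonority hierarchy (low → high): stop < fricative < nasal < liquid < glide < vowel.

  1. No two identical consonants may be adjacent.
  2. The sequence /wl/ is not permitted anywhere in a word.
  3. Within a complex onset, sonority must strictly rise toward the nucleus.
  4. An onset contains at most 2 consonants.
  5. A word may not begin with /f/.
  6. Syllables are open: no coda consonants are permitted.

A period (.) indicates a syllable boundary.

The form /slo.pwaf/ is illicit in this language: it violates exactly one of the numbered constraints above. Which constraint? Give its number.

6

/slo.pwaf/: syllable 2 coda /f/ has 1 consonant (> 0).
This is a violation of constraint 6: "Syllables are open: no coda consonants are permitted."
The remaining constraints (1, 2, 3, 4, 5) are satisfied.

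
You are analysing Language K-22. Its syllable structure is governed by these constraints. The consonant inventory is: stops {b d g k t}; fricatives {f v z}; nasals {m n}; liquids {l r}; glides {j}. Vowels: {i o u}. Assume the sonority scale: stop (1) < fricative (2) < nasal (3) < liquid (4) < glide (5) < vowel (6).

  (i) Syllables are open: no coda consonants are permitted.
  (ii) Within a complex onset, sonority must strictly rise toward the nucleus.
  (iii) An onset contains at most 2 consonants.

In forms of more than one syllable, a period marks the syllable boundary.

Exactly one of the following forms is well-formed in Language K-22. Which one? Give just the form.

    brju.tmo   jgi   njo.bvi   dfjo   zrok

brju.tmo — violates constraint (iii): syllable 1 onset /brj/ has 3 consonants (> 2) → ill-formed
jgi — violates constraint (ii): syllable 1 onset /jg/: /j/ (glide, 5) → /g/ (stop, 1) does not rise → ill-formed
njo.bvi — σ1 onset /nj/ (3→5 rises), coda /∅/ ok; σ2 onset /bv/ (1→2 rises), coda /∅/ ok → well-formed
dfjo — violates constraint (iii): syllable 1 onset /dfj/ has 3 consonants (> 2) → ill-formed
zrok — violates constraint (i): syllable 1 coda /k/ has 1 consonant (> 0) → ill-formed

njo.bvi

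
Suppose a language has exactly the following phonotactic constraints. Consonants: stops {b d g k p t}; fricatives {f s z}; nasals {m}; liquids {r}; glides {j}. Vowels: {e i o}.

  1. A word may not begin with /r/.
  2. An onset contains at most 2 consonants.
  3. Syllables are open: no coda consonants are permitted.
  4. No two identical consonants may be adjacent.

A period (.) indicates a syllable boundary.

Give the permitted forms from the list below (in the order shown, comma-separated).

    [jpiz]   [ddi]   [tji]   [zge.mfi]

[tji], [zge.mfi]

[jpiz] — violates constraint 3: syllable 1 coda /z/ has 1 consonant (> 0) → not permitted
[ddi] — violates constraint 4: adjacent identical consonants /dd/ → not permitted
[tji] — σ1 onset /tj/ (2C), coda /∅/ ok → permitted
[zge.mfi] — σ1 onset /zg/ (2C), coda /∅/ ok; σ2 onset /mf/ (2C), coda /∅/ ok → permitted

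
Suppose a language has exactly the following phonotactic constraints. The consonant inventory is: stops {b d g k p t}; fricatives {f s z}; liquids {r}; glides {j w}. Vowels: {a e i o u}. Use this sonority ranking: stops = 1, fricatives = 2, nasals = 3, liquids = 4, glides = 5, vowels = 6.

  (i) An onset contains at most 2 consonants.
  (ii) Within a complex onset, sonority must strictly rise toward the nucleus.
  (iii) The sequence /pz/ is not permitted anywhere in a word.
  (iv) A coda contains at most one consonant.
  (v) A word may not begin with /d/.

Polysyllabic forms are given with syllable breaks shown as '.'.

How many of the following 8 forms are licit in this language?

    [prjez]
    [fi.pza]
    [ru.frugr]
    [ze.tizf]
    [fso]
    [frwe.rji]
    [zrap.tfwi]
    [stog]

0

[prjez] — violates constraint (i): syllable 1 onset /prj/ has 3 consonants (> 2) → illicit
[fi.pza] — violates constraint (iii): contains banned sequence /pz/ → illicit
[ru.frugr] — violates constraint (iv): syllable 2 coda /gr/ has 2 consonants (> 1) → illicit
[ze.tizf] — violates constraint (iv): syllable 2 coda /zf/ has 2 consonants (> 1) → illicit
[fso] — violates constraint (ii): syllable 1 onset /fs/: /f/ (fricative, 2) → /s/ (fricative, 2) does not rise → illicit
[frwe.rji] — violates constraint (i): syllable 1 onset /frw/ has 3 consonants (> 2) → illicit
[zrap.tfwi] — violates constraint (i): syllable 2 onset /tfw/ has 3 consonants (> 2) → illicit
[stog] — violates constraint (ii): syllable 1 onset /st/: /s/ (fricative, 2) → /t/ (stop, 1) does not rise → illicit
No form is licit → 0.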